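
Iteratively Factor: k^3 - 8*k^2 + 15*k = (k)*(k^2 - 8*k + 15) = k*(k - 5)*(k - 3)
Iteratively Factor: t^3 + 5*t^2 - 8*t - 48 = (t + 4)*(t^2 + t - 12) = (t - 3)*(t + 4)*(t + 4)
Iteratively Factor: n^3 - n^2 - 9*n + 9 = (n + 3)*(n^2 - 4*n + 3) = (n - 1)*(n + 3)*(n - 3)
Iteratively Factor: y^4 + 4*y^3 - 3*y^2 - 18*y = (y - 2)*(y^3 + 6*y^2 + 9*y) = (y - 2)*(y + 3)*(y^2 + 3*y) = y*(y - 2)*(y + 3)*(y + 3)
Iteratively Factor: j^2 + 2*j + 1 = (j + 1)*(j + 1)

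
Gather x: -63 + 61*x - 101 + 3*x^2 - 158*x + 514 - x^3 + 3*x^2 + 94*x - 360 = -x^3 + 6*x^2 - 3*x - 10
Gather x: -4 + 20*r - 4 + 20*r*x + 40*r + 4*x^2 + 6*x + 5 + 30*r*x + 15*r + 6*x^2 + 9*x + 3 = 75*r + 10*x^2 + x*(50*r + 15)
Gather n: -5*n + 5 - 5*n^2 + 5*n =5 - 5*n^2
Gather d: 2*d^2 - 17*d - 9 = 2*d^2 - 17*d - 9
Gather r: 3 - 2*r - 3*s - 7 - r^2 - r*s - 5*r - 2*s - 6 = -r^2 + r*(-s - 7) - 5*s - 10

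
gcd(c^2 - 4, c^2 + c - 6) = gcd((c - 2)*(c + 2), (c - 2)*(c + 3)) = c - 2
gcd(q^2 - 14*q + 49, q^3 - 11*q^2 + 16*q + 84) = q - 7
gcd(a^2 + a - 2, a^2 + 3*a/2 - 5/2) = a - 1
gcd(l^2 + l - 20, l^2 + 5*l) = l + 5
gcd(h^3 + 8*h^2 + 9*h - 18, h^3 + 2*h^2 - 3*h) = h^2 + 2*h - 3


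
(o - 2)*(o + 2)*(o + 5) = o^3 + 5*o^2 - 4*o - 20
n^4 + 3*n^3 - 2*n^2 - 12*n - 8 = (n - 2)*(n + 1)*(n + 2)^2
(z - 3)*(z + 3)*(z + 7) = z^3 + 7*z^2 - 9*z - 63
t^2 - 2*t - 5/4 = (t - 5/2)*(t + 1/2)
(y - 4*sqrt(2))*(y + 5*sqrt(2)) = y^2 + sqrt(2)*y - 40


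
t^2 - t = t*(t - 1)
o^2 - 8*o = o*(o - 8)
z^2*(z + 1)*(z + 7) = z^4 + 8*z^3 + 7*z^2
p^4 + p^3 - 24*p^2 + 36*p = p*(p - 3)*(p - 2)*(p + 6)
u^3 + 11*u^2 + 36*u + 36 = (u + 2)*(u + 3)*(u + 6)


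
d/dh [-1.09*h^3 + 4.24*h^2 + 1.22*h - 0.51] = -3.27*h^2 + 8.48*h + 1.22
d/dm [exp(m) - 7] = exp(m)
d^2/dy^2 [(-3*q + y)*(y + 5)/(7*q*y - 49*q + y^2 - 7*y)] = 2*(-(3*q - y)*(y + 5)*(7*q + 2*y - 7)^2 + ((3*q - y)*(y + 5) + (3*q - y)*(7*q + 2*y - 7) - (y + 5)*(7*q + 2*y - 7))*(7*q*y - 49*q + y^2 - 7*y) + (7*q*y - 49*q + y^2 - 7*y)^2)/(7*q*y - 49*q + y^2 - 7*y)^3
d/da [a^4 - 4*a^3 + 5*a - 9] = 4*a^3 - 12*a^2 + 5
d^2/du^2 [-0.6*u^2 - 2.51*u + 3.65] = -1.20000000000000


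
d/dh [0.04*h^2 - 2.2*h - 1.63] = 0.08*h - 2.2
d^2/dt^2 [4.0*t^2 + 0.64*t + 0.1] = 8.00000000000000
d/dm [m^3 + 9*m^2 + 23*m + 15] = 3*m^2 + 18*m + 23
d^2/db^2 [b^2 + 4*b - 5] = 2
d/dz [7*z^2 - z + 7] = 14*z - 1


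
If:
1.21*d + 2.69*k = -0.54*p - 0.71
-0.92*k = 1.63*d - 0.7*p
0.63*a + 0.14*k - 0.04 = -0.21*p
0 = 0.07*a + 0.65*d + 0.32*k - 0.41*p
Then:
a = 0.09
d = 0.36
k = -0.47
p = 0.22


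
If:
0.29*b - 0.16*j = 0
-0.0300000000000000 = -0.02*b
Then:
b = 1.50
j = 2.72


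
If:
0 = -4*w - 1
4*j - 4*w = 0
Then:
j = -1/4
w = -1/4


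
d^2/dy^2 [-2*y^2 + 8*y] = -4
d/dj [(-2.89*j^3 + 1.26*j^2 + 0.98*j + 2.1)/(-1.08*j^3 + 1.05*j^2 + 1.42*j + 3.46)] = (-1.77635683940025e-15*j^5 - 1.6737*j^4 - 6.0908*j^3 - 22.434*j^2 + 4.3092*j + 0.4088)/(1.1664*j^6 - 2.268*j^5 - 1.9647*j^4 - 4.4916*j^3 + 9.2824*j^2 + 9.8264*j + 11.9716)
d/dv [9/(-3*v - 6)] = 3/(v + 2)^2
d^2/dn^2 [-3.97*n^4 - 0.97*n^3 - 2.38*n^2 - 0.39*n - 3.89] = -47.64*n^2 - 5.82*n - 4.76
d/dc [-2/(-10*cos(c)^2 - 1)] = 20*sin(2*c)/(5*cos(2*c) + 6)^2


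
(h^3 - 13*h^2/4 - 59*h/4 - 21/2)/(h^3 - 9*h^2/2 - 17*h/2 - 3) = (4*h + 7)/(2*(2*h + 1))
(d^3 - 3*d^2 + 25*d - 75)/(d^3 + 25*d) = (d - 3)/d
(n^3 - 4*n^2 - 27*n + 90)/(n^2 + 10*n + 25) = (n^2 - 9*n + 18)/(n + 5)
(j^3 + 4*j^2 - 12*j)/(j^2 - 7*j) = (j^2 + 4*j - 12)/(j - 7)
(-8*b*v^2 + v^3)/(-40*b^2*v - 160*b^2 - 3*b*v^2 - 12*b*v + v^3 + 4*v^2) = v^2/(5*b*v + 20*b + v^2 + 4*v)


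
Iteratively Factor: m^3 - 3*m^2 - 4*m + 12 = (m + 2)*(m^2 - 5*m + 6) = (m - 3)*(m + 2)*(m - 2)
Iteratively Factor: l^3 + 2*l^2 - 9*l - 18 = (l + 3)*(l^2 - l - 6) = (l + 2)*(l + 3)*(l - 3)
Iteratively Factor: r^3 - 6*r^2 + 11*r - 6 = (r - 3)*(r^2 - 3*r + 2) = (r - 3)*(r - 2)*(r - 1)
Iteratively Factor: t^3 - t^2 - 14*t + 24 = (t + 4)*(t^2 - 5*t + 6) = (t - 2)*(t + 4)*(t - 3)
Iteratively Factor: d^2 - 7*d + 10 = (d - 2)*(d - 5)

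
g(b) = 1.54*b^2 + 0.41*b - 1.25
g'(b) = 3.08*b + 0.41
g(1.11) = 1.10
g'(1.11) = 3.83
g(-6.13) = 54.11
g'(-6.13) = -18.47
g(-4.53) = 28.49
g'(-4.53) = -13.54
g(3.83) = 22.91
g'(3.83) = 12.21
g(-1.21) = 0.51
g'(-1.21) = -3.32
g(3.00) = 13.84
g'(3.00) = 9.65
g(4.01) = 25.16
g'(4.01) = 12.76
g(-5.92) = 50.29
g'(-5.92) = -17.82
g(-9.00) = 119.80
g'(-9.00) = -27.31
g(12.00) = 225.43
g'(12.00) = 37.37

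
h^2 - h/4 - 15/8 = (h - 3/2)*(h + 5/4)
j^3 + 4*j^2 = j^2*(j + 4)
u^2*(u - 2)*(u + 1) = u^4 - u^3 - 2*u^2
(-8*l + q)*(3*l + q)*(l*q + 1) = -24*l^3*q - 5*l^2*q^2 - 24*l^2 + l*q^3 - 5*l*q + q^2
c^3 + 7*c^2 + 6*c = c*(c + 1)*(c + 6)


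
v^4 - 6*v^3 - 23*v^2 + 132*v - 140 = (v - 7)*(v - 2)^2*(v + 5)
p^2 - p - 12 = (p - 4)*(p + 3)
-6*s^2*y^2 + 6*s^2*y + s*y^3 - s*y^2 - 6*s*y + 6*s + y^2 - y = (-6*s + y)*(y - 1)*(s*y + 1)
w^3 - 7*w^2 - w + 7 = (w - 7)*(w - 1)*(w + 1)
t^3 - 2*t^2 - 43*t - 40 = (t - 8)*(t + 1)*(t + 5)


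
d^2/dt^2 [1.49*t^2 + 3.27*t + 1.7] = 2.98000000000000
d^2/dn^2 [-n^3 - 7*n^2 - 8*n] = -6*n - 14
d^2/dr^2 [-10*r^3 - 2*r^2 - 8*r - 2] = -60*r - 4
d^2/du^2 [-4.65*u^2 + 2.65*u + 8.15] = -9.30000000000000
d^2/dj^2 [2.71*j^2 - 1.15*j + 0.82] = 5.42000000000000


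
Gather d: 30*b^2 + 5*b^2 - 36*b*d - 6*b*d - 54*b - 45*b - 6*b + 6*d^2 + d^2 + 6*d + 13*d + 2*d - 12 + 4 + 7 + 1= 35*b^2 - 105*b + 7*d^2 + d*(21 - 42*b)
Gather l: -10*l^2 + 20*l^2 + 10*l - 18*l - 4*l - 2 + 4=10*l^2 - 12*l + 2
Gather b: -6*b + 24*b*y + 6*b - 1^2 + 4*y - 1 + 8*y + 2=24*b*y + 12*y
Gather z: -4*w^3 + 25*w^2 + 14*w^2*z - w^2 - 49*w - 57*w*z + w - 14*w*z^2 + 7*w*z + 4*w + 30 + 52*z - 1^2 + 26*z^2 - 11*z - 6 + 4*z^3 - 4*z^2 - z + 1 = -4*w^3 + 24*w^2 - 44*w + 4*z^3 + z^2*(22 - 14*w) + z*(14*w^2 - 50*w + 40) + 24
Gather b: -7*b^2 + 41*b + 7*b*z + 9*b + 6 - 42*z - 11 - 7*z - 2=-7*b^2 + b*(7*z + 50) - 49*z - 7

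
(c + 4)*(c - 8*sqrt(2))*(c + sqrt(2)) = c^3 - 7*sqrt(2)*c^2 + 4*c^2 - 28*sqrt(2)*c - 16*c - 64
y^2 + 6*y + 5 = (y + 1)*(y + 5)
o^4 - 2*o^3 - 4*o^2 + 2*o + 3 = (o - 3)*(o - 1)*(o + 1)^2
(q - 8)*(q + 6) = q^2 - 2*q - 48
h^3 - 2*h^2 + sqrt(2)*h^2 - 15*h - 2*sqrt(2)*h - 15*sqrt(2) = (h - 5)*(h + 3)*(h + sqrt(2))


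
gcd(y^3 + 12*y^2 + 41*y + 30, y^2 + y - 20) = y + 5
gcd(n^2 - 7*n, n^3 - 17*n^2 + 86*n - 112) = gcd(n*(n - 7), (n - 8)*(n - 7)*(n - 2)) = n - 7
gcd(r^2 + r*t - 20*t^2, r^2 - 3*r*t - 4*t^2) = r - 4*t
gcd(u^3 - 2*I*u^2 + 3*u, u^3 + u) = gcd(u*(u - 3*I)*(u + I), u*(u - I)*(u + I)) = u^2 + I*u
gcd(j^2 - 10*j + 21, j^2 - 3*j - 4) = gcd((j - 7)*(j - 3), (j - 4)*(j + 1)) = 1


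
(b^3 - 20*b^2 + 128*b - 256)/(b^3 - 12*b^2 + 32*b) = (b - 8)/b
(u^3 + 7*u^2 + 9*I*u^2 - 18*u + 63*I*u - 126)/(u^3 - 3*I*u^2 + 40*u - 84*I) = (u^2 + u*(7 + 3*I) + 21*I)/(u^2 - 9*I*u - 14)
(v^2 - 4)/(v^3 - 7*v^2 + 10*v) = (v + 2)/(v*(v - 5))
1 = 1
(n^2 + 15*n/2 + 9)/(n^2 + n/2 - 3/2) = (n + 6)/(n - 1)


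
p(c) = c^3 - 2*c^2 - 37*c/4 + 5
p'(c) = 3*c^2 - 4*c - 37/4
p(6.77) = 161.00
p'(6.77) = 101.17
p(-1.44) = 11.19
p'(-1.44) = 2.73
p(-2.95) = -10.79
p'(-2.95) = 28.66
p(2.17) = -14.27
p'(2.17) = -3.80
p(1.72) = -11.74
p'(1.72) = -7.25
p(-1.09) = 11.41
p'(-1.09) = -1.33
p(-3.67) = -37.42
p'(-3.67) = 45.84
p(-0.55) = 9.32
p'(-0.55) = -6.14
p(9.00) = 488.75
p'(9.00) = 197.75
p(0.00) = 5.00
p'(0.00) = -9.25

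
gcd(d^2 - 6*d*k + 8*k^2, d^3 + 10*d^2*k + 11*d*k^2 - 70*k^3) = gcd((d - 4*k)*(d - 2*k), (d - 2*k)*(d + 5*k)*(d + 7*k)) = d - 2*k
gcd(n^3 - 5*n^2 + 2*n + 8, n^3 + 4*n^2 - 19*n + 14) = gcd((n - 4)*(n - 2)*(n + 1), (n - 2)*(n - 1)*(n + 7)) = n - 2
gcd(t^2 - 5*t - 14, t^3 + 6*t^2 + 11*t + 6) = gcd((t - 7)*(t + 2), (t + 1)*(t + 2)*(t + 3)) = t + 2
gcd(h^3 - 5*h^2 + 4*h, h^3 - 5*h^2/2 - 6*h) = h^2 - 4*h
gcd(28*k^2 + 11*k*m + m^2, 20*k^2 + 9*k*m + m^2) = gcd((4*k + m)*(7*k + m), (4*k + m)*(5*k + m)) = 4*k + m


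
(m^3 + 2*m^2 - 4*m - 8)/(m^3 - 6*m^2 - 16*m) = (m^2 - 4)/(m*(m - 8))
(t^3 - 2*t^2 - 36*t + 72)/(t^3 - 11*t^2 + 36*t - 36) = (t + 6)/(t - 3)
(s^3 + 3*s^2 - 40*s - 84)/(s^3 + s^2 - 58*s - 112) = (s - 6)/(s - 8)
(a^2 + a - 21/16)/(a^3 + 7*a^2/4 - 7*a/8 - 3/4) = (4*a + 7)/(2*(2*a^2 + 5*a + 2))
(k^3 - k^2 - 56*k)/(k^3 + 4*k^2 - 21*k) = (k - 8)/(k - 3)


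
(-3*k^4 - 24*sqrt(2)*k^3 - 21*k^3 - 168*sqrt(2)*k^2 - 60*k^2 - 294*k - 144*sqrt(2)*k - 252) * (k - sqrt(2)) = -3*k^5 - 21*sqrt(2)*k^4 - 21*k^4 - 147*sqrt(2)*k^3 - 12*k^3 - 84*sqrt(2)*k^2 + 42*k^2 + 36*k + 294*sqrt(2)*k + 252*sqrt(2)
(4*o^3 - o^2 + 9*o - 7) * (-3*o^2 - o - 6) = -12*o^5 - o^4 - 50*o^3 + 18*o^2 - 47*o + 42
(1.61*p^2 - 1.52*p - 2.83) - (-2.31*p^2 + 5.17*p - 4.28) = 3.92*p^2 - 6.69*p + 1.45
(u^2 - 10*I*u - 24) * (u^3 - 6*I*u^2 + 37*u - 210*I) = u^5 - 16*I*u^4 - 47*u^3 - 436*I*u^2 - 2988*u + 5040*I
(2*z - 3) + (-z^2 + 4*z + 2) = -z^2 + 6*z - 1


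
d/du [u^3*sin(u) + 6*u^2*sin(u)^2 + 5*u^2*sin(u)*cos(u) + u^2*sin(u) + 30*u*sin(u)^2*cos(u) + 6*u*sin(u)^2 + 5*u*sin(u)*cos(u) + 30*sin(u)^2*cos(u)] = u^3*cos(u) + 3*u^2*sin(u) + 6*u^2*sin(2*u) + u^2*cos(u) + 5*u^2*cos(2*u) - 11*u*sin(u)/2 + 11*u*sin(2*u) + 45*u*sin(3*u)/2 - u*cos(2*u) + 6*u - 15*sin(u)/2 + 5*sin(2*u)/2 + 45*sin(3*u)/2 + 15*cos(u)/2 - 3*cos(2*u) - 15*cos(3*u)/2 + 3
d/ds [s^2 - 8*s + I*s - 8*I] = 2*s - 8 + I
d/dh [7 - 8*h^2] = -16*h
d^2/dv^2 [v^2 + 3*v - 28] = 2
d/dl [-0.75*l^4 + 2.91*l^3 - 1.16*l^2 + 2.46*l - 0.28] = -3.0*l^3 + 8.73*l^2 - 2.32*l + 2.46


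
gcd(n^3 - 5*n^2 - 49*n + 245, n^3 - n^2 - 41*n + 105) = n^2 + 2*n - 35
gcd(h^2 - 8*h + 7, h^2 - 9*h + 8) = h - 1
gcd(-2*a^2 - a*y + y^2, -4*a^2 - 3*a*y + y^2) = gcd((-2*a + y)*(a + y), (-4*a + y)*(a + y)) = a + y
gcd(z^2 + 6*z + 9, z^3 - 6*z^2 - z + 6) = 1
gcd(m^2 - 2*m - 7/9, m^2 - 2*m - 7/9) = m^2 - 2*m - 7/9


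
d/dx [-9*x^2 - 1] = -18*x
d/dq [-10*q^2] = -20*q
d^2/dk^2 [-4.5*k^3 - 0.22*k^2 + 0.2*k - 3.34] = -27.0*k - 0.44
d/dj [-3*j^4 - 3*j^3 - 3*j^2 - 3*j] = -12*j^3 - 9*j^2 - 6*j - 3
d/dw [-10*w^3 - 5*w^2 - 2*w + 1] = -30*w^2 - 10*w - 2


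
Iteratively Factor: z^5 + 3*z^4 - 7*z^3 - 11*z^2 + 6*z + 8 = (z + 4)*(z^4 - z^3 - 3*z^2 + z + 2) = (z - 2)*(z + 4)*(z^3 + z^2 - z - 1) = (z - 2)*(z - 1)*(z + 4)*(z^2 + 2*z + 1) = (z - 2)*(z - 1)*(z + 1)*(z + 4)*(z + 1)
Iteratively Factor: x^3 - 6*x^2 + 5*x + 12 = (x + 1)*(x^2 - 7*x + 12) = (x - 4)*(x + 1)*(x - 3)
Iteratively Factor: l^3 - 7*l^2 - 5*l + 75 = (l + 3)*(l^2 - 10*l + 25) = (l - 5)*(l + 3)*(l - 5)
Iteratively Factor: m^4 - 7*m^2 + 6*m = (m - 1)*(m^3 + m^2 - 6*m) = (m - 1)*(m + 3)*(m^2 - 2*m) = m*(m - 1)*(m + 3)*(m - 2)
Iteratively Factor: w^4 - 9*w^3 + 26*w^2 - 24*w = (w - 3)*(w^3 - 6*w^2 + 8*w) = (w - 4)*(w - 3)*(w^2 - 2*w) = (w - 4)*(w - 3)*(w - 2)*(w)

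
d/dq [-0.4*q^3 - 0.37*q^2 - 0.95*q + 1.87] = -1.2*q^2 - 0.74*q - 0.95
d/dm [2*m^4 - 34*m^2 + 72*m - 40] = 8*m^3 - 68*m + 72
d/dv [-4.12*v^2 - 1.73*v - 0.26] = -8.24*v - 1.73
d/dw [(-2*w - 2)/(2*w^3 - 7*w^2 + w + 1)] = 2*w*(4*w^2 - w - 14)/(4*w^6 - 28*w^5 + 53*w^4 - 10*w^3 - 13*w^2 + 2*w + 1)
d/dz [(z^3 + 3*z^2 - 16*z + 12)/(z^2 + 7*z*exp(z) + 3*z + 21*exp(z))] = ((3*z^2 + 6*z - 16)*(z^2 + 7*z*exp(z) + 3*z + 21*exp(z)) - (z^3 + 3*z^2 - 16*z + 12)*(7*z*exp(z) + 2*z + 28*exp(z) + 3))/(z^2 + 7*z*exp(z) + 3*z + 21*exp(z))^2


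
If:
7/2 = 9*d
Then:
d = 7/18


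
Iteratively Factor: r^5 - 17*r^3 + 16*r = (r + 1)*(r^4 - r^3 - 16*r^2 + 16*r) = r*(r + 1)*(r^3 - r^2 - 16*r + 16) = r*(r - 4)*(r + 1)*(r^2 + 3*r - 4) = r*(r - 4)*(r + 1)*(r + 4)*(r - 1)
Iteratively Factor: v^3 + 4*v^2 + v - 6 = (v - 1)*(v^2 + 5*v + 6) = (v - 1)*(v + 3)*(v + 2)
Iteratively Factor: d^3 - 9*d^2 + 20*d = (d - 5)*(d^2 - 4*d) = (d - 5)*(d - 4)*(d)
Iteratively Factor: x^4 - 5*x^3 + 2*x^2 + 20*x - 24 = (x - 3)*(x^3 - 2*x^2 - 4*x + 8) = (x - 3)*(x + 2)*(x^2 - 4*x + 4) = (x - 3)*(x - 2)*(x + 2)*(x - 2)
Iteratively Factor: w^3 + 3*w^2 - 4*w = (w - 1)*(w^2 + 4*w) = (w - 1)*(w + 4)*(w)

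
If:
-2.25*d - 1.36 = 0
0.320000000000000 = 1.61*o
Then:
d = -0.60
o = 0.20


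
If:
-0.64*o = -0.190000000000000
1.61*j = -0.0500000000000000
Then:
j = -0.03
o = 0.30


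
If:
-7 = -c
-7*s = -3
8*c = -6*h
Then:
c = 7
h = -28/3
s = 3/7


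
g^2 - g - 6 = (g - 3)*(g + 2)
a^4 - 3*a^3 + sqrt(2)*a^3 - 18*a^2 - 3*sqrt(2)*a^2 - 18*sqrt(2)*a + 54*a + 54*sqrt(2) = (a - 3)*(a - 3*sqrt(2))*(a + sqrt(2))*(a + 3*sqrt(2))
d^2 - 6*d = d*(d - 6)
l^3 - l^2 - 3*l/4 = l*(l - 3/2)*(l + 1/2)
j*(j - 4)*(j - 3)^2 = j^4 - 10*j^3 + 33*j^2 - 36*j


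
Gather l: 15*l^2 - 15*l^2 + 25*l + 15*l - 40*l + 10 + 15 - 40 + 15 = 0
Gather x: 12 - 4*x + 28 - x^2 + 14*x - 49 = -x^2 + 10*x - 9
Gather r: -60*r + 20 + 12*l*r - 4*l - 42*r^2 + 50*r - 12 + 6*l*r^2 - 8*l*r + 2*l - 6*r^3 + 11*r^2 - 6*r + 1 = -2*l - 6*r^3 + r^2*(6*l - 31) + r*(4*l - 16) + 9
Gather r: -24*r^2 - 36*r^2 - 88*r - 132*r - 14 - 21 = -60*r^2 - 220*r - 35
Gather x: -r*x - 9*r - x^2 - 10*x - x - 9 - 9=-9*r - x^2 + x*(-r - 11) - 18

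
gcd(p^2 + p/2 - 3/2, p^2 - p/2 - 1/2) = p - 1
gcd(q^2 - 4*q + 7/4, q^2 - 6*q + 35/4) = q - 7/2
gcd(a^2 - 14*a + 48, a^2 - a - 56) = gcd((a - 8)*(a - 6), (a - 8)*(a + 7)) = a - 8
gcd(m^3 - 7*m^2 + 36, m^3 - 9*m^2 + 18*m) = m^2 - 9*m + 18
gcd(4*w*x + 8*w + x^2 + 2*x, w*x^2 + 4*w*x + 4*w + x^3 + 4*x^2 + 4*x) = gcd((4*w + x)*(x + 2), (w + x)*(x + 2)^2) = x + 2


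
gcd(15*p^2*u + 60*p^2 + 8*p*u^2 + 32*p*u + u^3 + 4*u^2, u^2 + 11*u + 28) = u + 4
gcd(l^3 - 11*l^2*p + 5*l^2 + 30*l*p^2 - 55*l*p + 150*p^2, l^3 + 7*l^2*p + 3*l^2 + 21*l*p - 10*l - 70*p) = l + 5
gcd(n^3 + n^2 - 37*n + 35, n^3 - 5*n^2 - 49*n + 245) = n^2 + 2*n - 35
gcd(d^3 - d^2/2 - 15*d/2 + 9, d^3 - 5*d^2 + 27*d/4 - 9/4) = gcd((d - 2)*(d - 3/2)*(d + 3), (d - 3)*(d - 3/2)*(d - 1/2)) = d - 3/2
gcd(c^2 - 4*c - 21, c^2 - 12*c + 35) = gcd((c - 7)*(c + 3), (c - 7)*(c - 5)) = c - 7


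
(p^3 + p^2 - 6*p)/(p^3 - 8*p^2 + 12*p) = (p + 3)/(p - 6)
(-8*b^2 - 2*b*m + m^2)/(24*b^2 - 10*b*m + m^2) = (-2*b - m)/(6*b - m)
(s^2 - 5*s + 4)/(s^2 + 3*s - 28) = (s - 1)/(s + 7)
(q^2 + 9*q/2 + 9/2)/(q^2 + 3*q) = (q + 3/2)/q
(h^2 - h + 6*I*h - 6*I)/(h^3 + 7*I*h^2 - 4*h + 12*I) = (h - 1)/(h^2 + I*h + 2)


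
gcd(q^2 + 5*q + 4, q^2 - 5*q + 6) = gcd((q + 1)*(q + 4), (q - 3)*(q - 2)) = 1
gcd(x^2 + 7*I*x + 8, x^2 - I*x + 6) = 1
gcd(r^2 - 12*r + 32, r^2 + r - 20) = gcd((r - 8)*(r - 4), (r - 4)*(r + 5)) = r - 4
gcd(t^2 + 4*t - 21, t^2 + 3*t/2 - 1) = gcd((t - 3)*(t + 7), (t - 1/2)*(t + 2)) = 1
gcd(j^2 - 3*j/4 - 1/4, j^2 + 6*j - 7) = j - 1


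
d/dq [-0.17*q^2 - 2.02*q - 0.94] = -0.34*q - 2.02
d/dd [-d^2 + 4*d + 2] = 4 - 2*d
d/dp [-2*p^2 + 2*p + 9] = 2 - 4*p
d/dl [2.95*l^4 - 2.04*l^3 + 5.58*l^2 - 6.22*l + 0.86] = 11.8*l^3 - 6.12*l^2 + 11.16*l - 6.22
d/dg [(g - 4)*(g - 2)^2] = (g - 2)*(3*g - 10)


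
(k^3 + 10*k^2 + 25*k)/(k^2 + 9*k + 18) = k*(k^2 + 10*k + 25)/(k^2 + 9*k + 18)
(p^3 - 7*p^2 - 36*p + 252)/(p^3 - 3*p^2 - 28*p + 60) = (p^2 - p - 42)/(p^2 + 3*p - 10)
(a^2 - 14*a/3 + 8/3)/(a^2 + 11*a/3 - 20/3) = (3*a^2 - 14*a + 8)/(3*a^2 + 11*a - 20)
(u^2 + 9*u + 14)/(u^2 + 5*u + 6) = (u + 7)/(u + 3)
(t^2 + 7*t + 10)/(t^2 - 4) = (t + 5)/(t - 2)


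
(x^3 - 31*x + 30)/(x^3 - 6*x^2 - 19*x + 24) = (x^2 + x - 30)/(x^2 - 5*x - 24)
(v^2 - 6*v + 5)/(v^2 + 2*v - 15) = (v^2 - 6*v + 5)/(v^2 + 2*v - 15)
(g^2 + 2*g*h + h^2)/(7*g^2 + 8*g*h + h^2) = (g + h)/(7*g + h)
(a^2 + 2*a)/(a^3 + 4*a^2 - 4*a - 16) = a/(a^2 + 2*a - 8)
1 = 1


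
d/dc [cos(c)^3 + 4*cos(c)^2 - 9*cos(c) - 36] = (-3*cos(c)^2 - 8*cos(c) + 9)*sin(c)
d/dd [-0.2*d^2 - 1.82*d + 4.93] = -0.4*d - 1.82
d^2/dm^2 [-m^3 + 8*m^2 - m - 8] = 16 - 6*m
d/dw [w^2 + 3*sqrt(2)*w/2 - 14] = 2*w + 3*sqrt(2)/2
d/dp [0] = 0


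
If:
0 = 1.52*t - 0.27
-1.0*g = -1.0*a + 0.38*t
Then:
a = g + 0.0675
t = 0.18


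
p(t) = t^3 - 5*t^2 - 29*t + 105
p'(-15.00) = 796.00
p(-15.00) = -3960.00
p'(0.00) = -29.00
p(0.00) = 105.00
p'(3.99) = -21.14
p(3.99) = -26.79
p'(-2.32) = 10.35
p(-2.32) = 132.88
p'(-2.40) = 12.28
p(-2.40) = 131.98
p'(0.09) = -29.88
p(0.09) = 102.35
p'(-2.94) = 26.33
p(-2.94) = 121.63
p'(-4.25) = 67.69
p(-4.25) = 61.17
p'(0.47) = -33.04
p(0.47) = 90.37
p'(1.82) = -37.26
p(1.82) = 41.69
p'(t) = 3*t^2 - 10*t - 29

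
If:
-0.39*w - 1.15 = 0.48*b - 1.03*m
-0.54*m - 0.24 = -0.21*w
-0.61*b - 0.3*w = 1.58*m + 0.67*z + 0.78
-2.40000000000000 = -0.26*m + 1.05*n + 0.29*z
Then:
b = -0.0158793518530068*z - 3.30295508126785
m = 0.37932066810533 - 0.280813801190016*z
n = -0.345725322199432*z - 2.19178726313582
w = 2.11825314655656 - 0.722092631631469*z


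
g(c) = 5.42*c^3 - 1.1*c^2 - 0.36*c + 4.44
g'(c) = 16.26*c^2 - 2.2*c - 0.36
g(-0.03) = 4.45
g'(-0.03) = -0.28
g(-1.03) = -2.28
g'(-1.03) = 19.16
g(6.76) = 1626.06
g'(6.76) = 727.81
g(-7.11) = -1996.69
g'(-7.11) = 837.26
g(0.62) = 5.09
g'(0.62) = 4.53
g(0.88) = 6.96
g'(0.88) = 10.30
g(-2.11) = -50.61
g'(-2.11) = 76.67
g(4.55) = 490.57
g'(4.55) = 326.25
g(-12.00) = -9515.40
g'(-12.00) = 2367.48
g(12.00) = 9207.48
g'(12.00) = 2314.68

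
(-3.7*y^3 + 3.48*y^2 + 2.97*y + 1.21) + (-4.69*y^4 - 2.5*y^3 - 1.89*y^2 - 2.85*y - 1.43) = -4.69*y^4 - 6.2*y^3 + 1.59*y^2 + 0.12*y - 0.22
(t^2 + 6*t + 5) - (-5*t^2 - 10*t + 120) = 6*t^2 + 16*t - 115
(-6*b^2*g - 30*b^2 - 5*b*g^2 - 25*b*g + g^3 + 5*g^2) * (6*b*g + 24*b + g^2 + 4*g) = -36*b^3*g^2 - 324*b^3*g - 720*b^3 - 36*b^2*g^3 - 324*b^2*g^2 - 720*b^2*g + b*g^4 + 9*b*g^3 + 20*b*g^2 + g^5 + 9*g^4 + 20*g^3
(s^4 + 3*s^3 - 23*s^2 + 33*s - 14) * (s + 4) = s^5 + 7*s^4 - 11*s^3 - 59*s^2 + 118*s - 56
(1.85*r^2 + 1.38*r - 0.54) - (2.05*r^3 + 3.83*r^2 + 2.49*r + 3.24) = -2.05*r^3 - 1.98*r^2 - 1.11*r - 3.78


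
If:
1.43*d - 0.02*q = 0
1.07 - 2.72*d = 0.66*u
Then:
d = 0.393382352941176 - 0.242647058823529*u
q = 28.1268382352941 - 17.3492647058824*u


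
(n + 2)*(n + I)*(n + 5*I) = n^3 + 2*n^2 + 6*I*n^2 - 5*n + 12*I*n - 10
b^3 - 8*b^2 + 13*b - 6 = (b - 6)*(b - 1)^2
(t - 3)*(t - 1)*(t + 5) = t^3 + t^2 - 17*t + 15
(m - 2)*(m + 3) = m^2 + m - 6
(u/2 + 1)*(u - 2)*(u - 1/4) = u^3/2 - u^2/8 - 2*u + 1/2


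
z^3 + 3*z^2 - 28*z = z*(z - 4)*(z + 7)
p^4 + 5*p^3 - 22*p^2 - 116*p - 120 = (p - 5)*(p + 2)^2*(p + 6)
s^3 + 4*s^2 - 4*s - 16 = (s - 2)*(s + 2)*(s + 4)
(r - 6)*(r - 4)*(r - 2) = r^3 - 12*r^2 + 44*r - 48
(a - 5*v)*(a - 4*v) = a^2 - 9*a*v + 20*v^2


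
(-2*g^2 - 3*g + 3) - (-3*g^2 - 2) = g^2 - 3*g + 5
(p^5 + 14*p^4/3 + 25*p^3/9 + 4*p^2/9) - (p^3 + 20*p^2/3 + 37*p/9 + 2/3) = p^5 + 14*p^4/3 + 16*p^3/9 - 56*p^2/9 - 37*p/9 - 2/3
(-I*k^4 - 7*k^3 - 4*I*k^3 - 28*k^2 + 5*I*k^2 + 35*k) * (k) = -I*k^5 - 7*k^4 - 4*I*k^4 - 28*k^3 + 5*I*k^3 + 35*k^2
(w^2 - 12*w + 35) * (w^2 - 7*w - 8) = w^4 - 19*w^3 + 111*w^2 - 149*w - 280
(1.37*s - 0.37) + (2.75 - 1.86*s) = 2.38 - 0.49*s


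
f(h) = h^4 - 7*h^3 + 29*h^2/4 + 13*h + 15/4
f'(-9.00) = -4734.50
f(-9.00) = 12138.00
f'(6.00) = 208.00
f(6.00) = 126.75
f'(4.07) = -6.17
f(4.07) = -20.78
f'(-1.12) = -35.20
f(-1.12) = 9.69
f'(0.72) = 14.05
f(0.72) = 14.52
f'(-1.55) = -74.82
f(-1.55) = 32.86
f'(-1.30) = -50.13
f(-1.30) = 17.34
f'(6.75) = 384.25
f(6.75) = 344.94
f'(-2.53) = -222.88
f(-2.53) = 171.60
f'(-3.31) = -410.13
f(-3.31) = 414.04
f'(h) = 4*h^3 - 21*h^2 + 29*h/2 + 13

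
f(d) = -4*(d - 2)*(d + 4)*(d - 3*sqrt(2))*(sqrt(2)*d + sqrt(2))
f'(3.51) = -73.72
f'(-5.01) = 2214.48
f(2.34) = 77.49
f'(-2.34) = -189.16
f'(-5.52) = 3180.09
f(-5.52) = -2853.27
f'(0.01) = -96.62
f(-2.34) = 359.48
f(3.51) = 211.96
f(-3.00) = 409.71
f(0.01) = -192.98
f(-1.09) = 24.41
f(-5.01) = -1486.02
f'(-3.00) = 66.34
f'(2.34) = 222.61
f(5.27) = -1104.57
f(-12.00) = -113198.93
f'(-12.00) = 39495.56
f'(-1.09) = -275.34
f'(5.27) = -1708.26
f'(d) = -4*sqrt(2)*(d - 2)*(d + 4)*(d - 3*sqrt(2)) - 4*(d - 2)*(d + 4)*(sqrt(2)*d + sqrt(2)) - 4*(d - 2)*(d - 3*sqrt(2))*(sqrt(2)*d + sqrt(2)) - 4*(d + 4)*(d - 3*sqrt(2))*(sqrt(2)*d + sqrt(2)) = -16*sqrt(2)*d^3 - 36*sqrt(2)*d^2 + 72*d^2 + 48*sqrt(2)*d + 144*d - 144 + 32*sqrt(2)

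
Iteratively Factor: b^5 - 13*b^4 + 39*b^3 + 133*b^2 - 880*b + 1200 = (b - 5)*(b^4 - 8*b^3 - b^2 + 128*b - 240) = (b - 5)*(b + 4)*(b^3 - 12*b^2 + 47*b - 60) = (b - 5)^2*(b + 4)*(b^2 - 7*b + 12) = (b - 5)^2*(b - 3)*(b + 4)*(b - 4)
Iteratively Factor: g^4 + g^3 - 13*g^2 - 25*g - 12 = (g + 1)*(g^3 - 13*g - 12) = (g + 1)^2*(g^2 - g - 12) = (g + 1)^2*(g + 3)*(g - 4)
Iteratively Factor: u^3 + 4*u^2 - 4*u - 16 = (u - 2)*(u^2 + 6*u + 8) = (u - 2)*(u + 4)*(u + 2)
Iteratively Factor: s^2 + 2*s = (s)*(s + 2)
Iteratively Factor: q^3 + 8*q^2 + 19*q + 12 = (q + 3)*(q^2 + 5*q + 4) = (q + 1)*(q + 3)*(q + 4)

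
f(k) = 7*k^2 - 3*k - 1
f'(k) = 14*k - 3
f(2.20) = 26.28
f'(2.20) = 27.80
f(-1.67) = 23.53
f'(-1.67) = -26.38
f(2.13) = 24.37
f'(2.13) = 26.82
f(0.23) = -1.32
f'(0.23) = 0.22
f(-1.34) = 15.59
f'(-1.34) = -21.76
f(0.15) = -1.29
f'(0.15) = -0.90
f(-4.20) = 135.08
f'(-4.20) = -61.80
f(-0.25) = 0.19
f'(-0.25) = -6.50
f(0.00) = -1.00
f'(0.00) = -3.00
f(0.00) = -1.00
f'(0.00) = -3.00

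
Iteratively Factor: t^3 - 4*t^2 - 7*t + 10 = (t + 2)*(t^2 - 6*t + 5) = (t - 1)*(t + 2)*(t - 5)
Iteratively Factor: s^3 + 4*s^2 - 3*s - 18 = (s + 3)*(s^2 + s - 6) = (s + 3)^2*(s - 2)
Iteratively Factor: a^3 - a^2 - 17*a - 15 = (a + 1)*(a^2 - 2*a - 15) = (a - 5)*(a + 1)*(a + 3)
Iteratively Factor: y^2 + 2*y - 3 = (y + 3)*(y - 1)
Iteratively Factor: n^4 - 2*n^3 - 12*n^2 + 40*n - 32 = (n - 2)*(n^3 - 12*n + 16) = (n - 2)*(n + 4)*(n^2 - 4*n + 4) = (n - 2)^2*(n + 4)*(n - 2)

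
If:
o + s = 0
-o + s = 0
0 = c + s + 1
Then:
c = -1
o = 0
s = 0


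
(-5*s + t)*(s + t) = -5*s^2 - 4*s*t + t^2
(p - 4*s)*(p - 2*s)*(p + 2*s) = p^3 - 4*p^2*s - 4*p*s^2 + 16*s^3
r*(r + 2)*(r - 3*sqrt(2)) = r^3 - 3*sqrt(2)*r^2 + 2*r^2 - 6*sqrt(2)*r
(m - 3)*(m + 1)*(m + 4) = m^3 + 2*m^2 - 11*m - 12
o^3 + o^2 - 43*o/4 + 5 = (o - 5/2)*(o - 1/2)*(o + 4)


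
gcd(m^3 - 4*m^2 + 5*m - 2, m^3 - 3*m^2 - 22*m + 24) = m - 1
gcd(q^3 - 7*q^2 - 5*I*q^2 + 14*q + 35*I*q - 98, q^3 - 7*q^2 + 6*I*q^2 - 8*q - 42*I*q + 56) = q^2 + q*(-7 + 2*I) - 14*I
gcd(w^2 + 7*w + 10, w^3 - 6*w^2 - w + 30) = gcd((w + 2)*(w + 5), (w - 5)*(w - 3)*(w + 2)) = w + 2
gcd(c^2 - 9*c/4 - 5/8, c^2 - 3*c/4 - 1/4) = c + 1/4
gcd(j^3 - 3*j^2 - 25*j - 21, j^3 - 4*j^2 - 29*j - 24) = j^2 + 4*j + 3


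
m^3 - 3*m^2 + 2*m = m*(m - 2)*(m - 1)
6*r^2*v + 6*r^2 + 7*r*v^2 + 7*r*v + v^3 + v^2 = (r + v)*(6*r + v)*(v + 1)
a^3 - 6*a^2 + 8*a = a*(a - 4)*(a - 2)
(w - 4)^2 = w^2 - 8*w + 16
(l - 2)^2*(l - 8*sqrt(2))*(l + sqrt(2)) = l^4 - 7*sqrt(2)*l^3 - 4*l^3 - 12*l^2 + 28*sqrt(2)*l^2 - 28*sqrt(2)*l + 64*l - 64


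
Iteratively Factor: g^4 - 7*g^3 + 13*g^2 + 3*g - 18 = (g - 3)*(g^3 - 4*g^2 + g + 6) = (g - 3)*(g - 2)*(g^2 - 2*g - 3) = (g - 3)*(g - 2)*(g + 1)*(g - 3)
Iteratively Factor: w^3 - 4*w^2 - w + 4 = (w - 4)*(w^2 - 1) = (w - 4)*(w - 1)*(w + 1)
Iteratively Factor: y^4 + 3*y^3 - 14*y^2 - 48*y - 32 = (y + 1)*(y^3 + 2*y^2 - 16*y - 32) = (y + 1)*(y + 4)*(y^2 - 2*y - 8) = (y + 1)*(y + 2)*(y + 4)*(y - 4)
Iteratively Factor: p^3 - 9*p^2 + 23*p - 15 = (p - 1)*(p^2 - 8*p + 15) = (p - 5)*(p - 1)*(p - 3)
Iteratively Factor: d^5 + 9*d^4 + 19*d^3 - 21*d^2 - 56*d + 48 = (d - 1)*(d^4 + 10*d^3 + 29*d^2 + 8*d - 48) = (d - 1)^2*(d^3 + 11*d^2 + 40*d + 48) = (d - 1)^2*(d + 4)*(d^2 + 7*d + 12) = (d - 1)^2*(d + 3)*(d + 4)*(d + 4)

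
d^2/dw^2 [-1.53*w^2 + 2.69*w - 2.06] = -3.06000000000000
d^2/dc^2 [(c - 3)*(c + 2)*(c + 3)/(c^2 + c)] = 4*(-5*c^3 - 27*c^2 - 27*c - 9)/(c^3*(c^3 + 3*c^2 + 3*c + 1))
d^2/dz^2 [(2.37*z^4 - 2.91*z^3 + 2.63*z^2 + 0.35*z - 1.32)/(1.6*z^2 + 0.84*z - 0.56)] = (12.1344*z^6 + 19.11168*z^5 - 2.70748800000001*z^4 - 32.43632*z^3 + 10.995648*z^2 - 14.238336*z - 2.249408)/(4.096*z^6 + 6.4512*z^5 - 0.913920000000001*z^4 - 3.923136*z^3 + 0.319872*z^2 + 0.790272*z - 0.175616)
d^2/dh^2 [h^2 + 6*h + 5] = 2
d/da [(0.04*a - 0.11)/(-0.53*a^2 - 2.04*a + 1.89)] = (0.0212*a^2 - 0.1166*a - 0.1488)/(0.2809*a^4 + 2.1624*a^3 + 2.1582*a^2 - 7.7112*a + 3.5721)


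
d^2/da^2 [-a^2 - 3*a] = -2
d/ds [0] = 0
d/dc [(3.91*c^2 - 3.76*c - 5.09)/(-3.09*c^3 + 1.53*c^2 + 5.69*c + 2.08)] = (12.0819*c^4 - 23.2368*c^3 - 19.1836*c^2 + 31.841*c + 21.1413)/(9.5481*c^6 - 9.4554*c^5 - 32.8233*c^4 + 4.557*c^3 + 38.7409*c^2 + 23.6704*c + 4.3264)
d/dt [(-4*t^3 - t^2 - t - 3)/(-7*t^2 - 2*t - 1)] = (28*t^4 + 16*t^3 + 7*t^2 - 40*t - 5)/(49*t^4 + 28*t^3 + 18*t^2 + 4*t + 1)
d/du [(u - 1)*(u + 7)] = 2*u + 6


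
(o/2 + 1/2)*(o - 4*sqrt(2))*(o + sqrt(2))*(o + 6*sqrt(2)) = o^4/2 + o^3/2 + 3*sqrt(2)*o^3/2 - 22*o^2 + 3*sqrt(2)*o^2/2 - 24*sqrt(2)*o - 22*o - 24*sqrt(2)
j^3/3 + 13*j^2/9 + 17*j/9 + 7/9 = (j/3 + 1/3)*(j + 1)*(j + 7/3)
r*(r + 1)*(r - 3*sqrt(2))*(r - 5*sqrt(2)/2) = r^4 - 11*sqrt(2)*r^3/2 + r^3 - 11*sqrt(2)*r^2/2 + 15*r^2 + 15*r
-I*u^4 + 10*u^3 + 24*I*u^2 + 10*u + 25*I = (u - I)*(u + 5*I)^2*(-I*u + 1)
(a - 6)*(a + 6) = a^2 - 36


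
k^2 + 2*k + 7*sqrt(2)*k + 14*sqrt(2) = (k + 2)*(k + 7*sqrt(2))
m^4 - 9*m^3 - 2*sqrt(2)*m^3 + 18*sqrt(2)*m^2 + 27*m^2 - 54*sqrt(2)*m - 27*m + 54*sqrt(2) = (m - 3)^3*(m - 2*sqrt(2))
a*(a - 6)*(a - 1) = a^3 - 7*a^2 + 6*a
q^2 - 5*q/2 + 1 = (q - 2)*(q - 1/2)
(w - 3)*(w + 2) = w^2 - w - 6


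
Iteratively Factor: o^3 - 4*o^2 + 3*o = (o - 1)*(o^2 - 3*o) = (o - 3)*(o - 1)*(o)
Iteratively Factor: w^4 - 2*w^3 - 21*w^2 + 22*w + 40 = (w - 5)*(w^3 + 3*w^2 - 6*w - 8) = (w - 5)*(w - 2)*(w^2 + 5*w + 4) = (w - 5)*(w - 2)*(w + 4)*(w + 1)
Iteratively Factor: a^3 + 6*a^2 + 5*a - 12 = (a + 4)*(a^2 + 2*a - 3) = (a + 3)*(a + 4)*(a - 1)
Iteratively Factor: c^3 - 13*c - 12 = (c + 3)*(c^2 - 3*c - 4) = (c + 1)*(c + 3)*(c - 4)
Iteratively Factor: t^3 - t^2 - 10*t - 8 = (t + 2)*(t^2 - 3*t - 4) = (t + 1)*(t + 2)*(t - 4)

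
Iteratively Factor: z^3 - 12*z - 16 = (z + 2)*(z^2 - 2*z - 8) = (z - 4)*(z + 2)*(z + 2)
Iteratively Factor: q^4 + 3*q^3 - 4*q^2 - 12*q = (q + 3)*(q^3 - 4*q) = (q + 2)*(q + 3)*(q^2 - 2*q) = (q - 2)*(q + 2)*(q + 3)*(q)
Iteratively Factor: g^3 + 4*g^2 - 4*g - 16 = (g + 4)*(g^2 - 4) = (g - 2)*(g + 4)*(g + 2)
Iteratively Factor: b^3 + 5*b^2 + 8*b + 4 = (b + 2)*(b^2 + 3*b + 2) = (b + 1)*(b + 2)*(b + 2)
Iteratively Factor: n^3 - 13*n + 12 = (n - 1)*(n^2 + n - 12) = (n - 3)*(n - 1)*(n + 4)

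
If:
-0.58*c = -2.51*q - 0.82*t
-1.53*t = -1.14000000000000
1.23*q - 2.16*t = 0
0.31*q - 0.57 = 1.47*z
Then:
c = 6.72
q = 1.31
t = 0.75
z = -0.11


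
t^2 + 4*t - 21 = (t - 3)*(t + 7)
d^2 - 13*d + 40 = (d - 8)*(d - 5)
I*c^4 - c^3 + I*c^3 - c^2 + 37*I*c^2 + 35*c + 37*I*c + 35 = (c - 5*I)*(c - I)*(c + 7*I)*(I*c + I)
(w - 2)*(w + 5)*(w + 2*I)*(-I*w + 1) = -I*w^4 + 3*w^3 - 3*I*w^3 + 9*w^2 + 12*I*w^2 - 30*w + 6*I*w - 20*I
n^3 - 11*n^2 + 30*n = n*(n - 6)*(n - 5)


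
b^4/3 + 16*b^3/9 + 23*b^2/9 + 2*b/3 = b*(b/3 + 1)*(b + 1/3)*(b + 2)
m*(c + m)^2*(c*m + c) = c^3*m^2 + c^3*m + 2*c^2*m^3 + 2*c^2*m^2 + c*m^4 + c*m^3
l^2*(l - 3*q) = l^3 - 3*l^2*q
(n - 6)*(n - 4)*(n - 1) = n^3 - 11*n^2 + 34*n - 24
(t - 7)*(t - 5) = t^2 - 12*t + 35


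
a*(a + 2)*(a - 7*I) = a^3 + 2*a^2 - 7*I*a^2 - 14*I*a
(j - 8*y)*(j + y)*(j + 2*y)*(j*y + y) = j^4*y - 5*j^3*y^2 + j^3*y - 22*j^2*y^3 - 5*j^2*y^2 - 16*j*y^4 - 22*j*y^3 - 16*y^4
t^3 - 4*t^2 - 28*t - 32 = (t - 8)*(t + 2)^2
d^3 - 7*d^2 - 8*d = d*(d - 8)*(d + 1)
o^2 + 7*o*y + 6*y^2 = (o + y)*(o + 6*y)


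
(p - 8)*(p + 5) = p^2 - 3*p - 40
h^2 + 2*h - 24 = (h - 4)*(h + 6)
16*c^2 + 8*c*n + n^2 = (4*c + n)^2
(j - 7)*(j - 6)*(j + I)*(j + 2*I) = j^4 - 13*j^3 + 3*I*j^3 + 40*j^2 - 39*I*j^2 + 26*j + 126*I*j - 84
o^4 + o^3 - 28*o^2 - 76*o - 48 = (o - 6)*(o + 1)*(o + 2)*(o + 4)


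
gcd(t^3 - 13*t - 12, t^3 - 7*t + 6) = t + 3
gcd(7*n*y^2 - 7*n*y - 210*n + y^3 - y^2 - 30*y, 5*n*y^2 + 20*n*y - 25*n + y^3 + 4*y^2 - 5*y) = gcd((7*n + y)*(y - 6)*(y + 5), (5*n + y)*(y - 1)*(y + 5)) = y + 5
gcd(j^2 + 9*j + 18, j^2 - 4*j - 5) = 1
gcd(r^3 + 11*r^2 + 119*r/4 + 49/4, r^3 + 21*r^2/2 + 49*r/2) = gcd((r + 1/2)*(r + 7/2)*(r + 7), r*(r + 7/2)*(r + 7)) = r^2 + 21*r/2 + 49/2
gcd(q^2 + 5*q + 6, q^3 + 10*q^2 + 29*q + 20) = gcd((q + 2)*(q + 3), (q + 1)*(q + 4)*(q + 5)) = 1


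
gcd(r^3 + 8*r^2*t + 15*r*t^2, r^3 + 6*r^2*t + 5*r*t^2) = r^2 + 5*r*t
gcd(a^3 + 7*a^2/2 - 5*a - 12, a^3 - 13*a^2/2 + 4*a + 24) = a + 3/2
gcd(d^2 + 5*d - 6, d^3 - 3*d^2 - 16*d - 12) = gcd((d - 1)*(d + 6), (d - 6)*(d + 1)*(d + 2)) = 1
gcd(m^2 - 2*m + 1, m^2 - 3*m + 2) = m - 1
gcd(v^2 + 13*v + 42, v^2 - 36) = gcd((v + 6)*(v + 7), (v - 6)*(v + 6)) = v + 6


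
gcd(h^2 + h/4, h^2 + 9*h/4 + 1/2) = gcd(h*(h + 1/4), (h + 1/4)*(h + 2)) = h + 1/4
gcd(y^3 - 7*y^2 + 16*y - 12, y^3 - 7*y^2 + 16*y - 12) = y^3 - 7*y^2 + 16*y - 12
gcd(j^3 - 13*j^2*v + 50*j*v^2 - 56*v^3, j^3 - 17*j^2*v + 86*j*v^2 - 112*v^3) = j^2 - 9*j*v + 14*v^2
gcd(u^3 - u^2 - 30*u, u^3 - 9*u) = u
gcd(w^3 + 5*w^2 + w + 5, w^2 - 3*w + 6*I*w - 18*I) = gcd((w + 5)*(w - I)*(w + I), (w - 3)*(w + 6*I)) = 1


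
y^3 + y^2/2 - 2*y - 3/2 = (y - 3/2)*(y + 1)^2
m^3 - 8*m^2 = m^2*(m - 8)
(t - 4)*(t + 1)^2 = t^3 - 2*t^2 - 7*t - 4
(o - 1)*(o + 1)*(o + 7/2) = o^3 + 7*o^2/2 - o - 7/2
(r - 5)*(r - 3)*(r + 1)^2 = r^4 - 6*r^3 + 22*r + 15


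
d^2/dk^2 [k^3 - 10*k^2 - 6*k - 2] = 6*k - 20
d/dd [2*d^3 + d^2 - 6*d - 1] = 6*d^2 + 2*d - 6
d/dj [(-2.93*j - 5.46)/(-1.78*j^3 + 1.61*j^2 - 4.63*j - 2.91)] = (-10.4308*j^3 - 24.4391*j^2 + 17.5812*j - 16.7535)/(3.1684*j^6 - 5.7316*j^5 + 19.0749*j^4 - 4.549*j^3 + 12.0667*j^2 + 26.9466*j + 8.4681)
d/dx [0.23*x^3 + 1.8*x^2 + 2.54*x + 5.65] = 0.69*x^2 + 3.6*x + 2.54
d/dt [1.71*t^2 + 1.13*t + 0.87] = 3.42*t + 1.13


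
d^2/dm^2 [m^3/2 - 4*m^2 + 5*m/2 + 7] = 3*m - 8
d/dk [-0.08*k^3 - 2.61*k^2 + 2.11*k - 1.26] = -0.24*k^2 - 5.22*k + 2.11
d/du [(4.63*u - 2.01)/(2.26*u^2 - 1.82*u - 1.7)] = (-10.4638*u^2 + 9.0852*u - 11.5292)/(5.1076*u^4 - 8.2264*u^3 - 4.3716*u^2 + 6.188*u + 2.89)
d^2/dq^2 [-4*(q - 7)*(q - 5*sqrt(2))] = -8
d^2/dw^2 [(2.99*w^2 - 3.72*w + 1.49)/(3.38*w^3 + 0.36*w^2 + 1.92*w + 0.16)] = (68.3179120000001*w^6 - 254.992608*w^5 + 60.6858720000001*w^4 + 49.555648*w^3 + 82.283616*w^2 + 2.630208*w + 13.25248)/(38.614472*w^9 + 12.338352*w^8 + 67.118688*w^7 + 19.547904*w^6 + 39.29472*w^5 + 10.273536*w^4 + 8.001024*w^3 + 1.79712*w^2 + 0.147456*w + 0.004096)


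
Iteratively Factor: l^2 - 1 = (l + 1)*(l - 1)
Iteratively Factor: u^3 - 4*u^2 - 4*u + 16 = (u - 4)*(u^2 - 4) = (u - 4)*(u + 2)*(u - 2)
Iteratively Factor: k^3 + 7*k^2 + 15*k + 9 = (k + 1)*(k^2 + 6*k + 9) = (k + 1)*(k + 3)*(k + 3)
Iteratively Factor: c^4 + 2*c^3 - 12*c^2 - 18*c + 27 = (c - 1)*(c^3 + 3*c^2 - 9*c - 27) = (c - 1)*(c + 3)*(c^2 - 9) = (c - 1)*(c + 3)^2*(c - 3)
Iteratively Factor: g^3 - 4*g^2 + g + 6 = (g + 1)*(g^2 - 5*g + 6) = (g - 3)*(g + 1)*(g - 2)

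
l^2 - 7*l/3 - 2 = (l - 3)*(l + 2/3)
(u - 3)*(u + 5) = u^2 + 2*u - 15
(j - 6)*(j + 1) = j^2 - 5*j - 6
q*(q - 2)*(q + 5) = q^3 + 3*q^2 - 10*q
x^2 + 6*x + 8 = (x + 2)*(x + 4)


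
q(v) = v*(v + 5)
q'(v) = 2*v + 5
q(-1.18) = -4.51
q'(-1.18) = 2.64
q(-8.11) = 25.22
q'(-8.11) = -11.22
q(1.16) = 7.15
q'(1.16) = 7.32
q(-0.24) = -1.14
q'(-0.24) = 4.52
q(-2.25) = -6.19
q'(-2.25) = 0.50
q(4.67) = 45.16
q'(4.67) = 14.34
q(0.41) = 2.22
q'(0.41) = 5.82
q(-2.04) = -6.04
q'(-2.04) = 0.92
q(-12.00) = 84.00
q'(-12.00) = -19.00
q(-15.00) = 150.00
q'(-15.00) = -25.00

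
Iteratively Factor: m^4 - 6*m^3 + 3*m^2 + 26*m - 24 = (m + 2)*(m^3 - 8*m^2 + 19*m - 12) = (m - 3)*(m + 2)*(m^2 - 5*m + 4) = (m - 4)*(m - 3)*(m + 2)*(m - 1)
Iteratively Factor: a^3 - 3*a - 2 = (a + 1)*(a^2 - a - 2) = (a - 2)*(a + 1)*(a + 1)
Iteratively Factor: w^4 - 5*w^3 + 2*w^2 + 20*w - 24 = (w + 2)*(w^3 - 7*w^2 + 16*w - 12) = (w - 3)*(w + 2)*(w^2 - 4*w + 4) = (w - 3)*(w - 2)*(w + 2)*(w - 2)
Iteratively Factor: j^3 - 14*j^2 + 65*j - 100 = (j - 4)*(j^2 - 10*j + 25) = (j - 5)*(j - 4)*(j - 5)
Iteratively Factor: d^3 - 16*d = (d - 4)*(d^2 + 4*d) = (d - 4)*(d + 4)*(d)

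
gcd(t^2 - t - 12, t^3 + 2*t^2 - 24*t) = t - 4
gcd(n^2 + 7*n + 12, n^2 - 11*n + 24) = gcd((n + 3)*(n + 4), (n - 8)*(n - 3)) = 1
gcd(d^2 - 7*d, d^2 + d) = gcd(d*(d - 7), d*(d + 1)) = d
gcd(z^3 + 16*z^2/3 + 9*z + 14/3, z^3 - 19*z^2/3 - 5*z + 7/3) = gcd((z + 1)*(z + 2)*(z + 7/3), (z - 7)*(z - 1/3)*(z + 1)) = z + 1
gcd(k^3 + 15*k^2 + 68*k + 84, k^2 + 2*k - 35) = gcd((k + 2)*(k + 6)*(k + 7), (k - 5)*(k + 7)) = k + 7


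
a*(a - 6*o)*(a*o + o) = a^3*o - 6*a^2*o^2 + a^2*o - 6*a*o^2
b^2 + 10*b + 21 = (b + 3)*(b + 7)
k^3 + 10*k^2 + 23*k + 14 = (k + 1)*(k + 2)*(k + 7)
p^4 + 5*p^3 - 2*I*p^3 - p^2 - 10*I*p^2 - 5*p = p*(p + 5)*(p - I)^2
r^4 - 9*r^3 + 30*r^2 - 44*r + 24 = (r - 3)*(r - 2)^3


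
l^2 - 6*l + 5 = (l - 5)*(l - 1)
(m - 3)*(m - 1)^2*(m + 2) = m^4 - 3*m^3 - 3*m^2 + 11*m - 6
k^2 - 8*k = k*(k - 8)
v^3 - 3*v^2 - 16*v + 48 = (v - 4)*(v - 3)*(v + 4)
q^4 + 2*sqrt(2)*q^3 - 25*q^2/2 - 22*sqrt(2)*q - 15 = (q - 5*sqrt(2)/2)*(q + sqrt(2)/2)*(q + sqrt(2))*(q + 3*sqrt(2))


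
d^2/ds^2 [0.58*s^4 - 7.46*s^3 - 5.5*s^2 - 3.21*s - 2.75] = 6.96*s^2 - 44.76*s - 11.0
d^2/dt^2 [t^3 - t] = 6*t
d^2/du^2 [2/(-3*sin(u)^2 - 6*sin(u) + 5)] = 12*(6*sin(u)^4 + 9*sin(u)^3 + 7*sin(u)^2 - 13*sin(u) - 17)/(3*sin(u)^2 + 6*sin(u) - 5)^3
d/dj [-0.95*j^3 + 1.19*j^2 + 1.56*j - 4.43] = -2.85*j^2 + 2.38*j + 1.56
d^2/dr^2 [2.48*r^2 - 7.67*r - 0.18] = 4.96000000000000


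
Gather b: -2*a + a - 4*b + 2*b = -a - 2*b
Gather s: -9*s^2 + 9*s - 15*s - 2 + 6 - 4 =-9*s^2 - 6*s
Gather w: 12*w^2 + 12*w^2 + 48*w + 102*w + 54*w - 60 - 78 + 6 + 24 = 24*w^2 + 204*w - 108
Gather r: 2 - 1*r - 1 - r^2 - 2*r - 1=-r^2 - 3*r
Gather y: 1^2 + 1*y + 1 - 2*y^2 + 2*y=-2*y^2 + 3*y + 2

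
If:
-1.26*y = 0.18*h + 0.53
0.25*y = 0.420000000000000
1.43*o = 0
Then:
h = -14.70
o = 0.00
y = 1.68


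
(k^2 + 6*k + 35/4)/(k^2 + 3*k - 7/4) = (2*k + 5)/(2*k - 1)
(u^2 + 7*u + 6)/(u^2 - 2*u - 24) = (u^2 + 7*u + 6)/(u^2 - 2*u - 24)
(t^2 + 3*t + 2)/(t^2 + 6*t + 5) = (t + 2)/(t + 5)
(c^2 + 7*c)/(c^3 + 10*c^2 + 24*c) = (c + 7)/(c^2 + 10*c + 24)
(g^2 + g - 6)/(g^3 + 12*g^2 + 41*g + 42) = (g - 2)/(g^2 + 9*g + 14)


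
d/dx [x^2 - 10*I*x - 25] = 2*x - 10*I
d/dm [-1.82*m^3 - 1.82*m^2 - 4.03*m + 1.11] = -5.46*m^2 - 3.64*m - 4.03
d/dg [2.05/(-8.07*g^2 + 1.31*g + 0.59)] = (33.087*g - 2.6855)/(-8.07*g^2 + 1.31*g + 0.59)^2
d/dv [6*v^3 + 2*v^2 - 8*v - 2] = 18*v^2 + 4*v - 8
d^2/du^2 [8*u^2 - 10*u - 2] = 16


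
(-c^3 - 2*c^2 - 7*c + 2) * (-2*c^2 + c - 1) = 2*c^5 + 3*c^4 + 13*c^3 - 9*c^2 + 9*c - 2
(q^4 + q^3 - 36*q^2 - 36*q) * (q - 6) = q^5 - 5*q^4 - 42*q^3 + 180*q^2 + 216*q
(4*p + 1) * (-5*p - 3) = -20*p^2 - 17*p - 3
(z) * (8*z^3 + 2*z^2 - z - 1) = 8*z^4 + 2*z^3 - z^2 - z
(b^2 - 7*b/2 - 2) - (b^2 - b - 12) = 10 - 5*b/2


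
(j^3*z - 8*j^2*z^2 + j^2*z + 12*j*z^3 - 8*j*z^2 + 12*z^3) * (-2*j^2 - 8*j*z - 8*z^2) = -2*j^5*z + 8*j^4*z^2 - 2*j^4*z + 32*j^3*z^3 + 8*j^3*z^2 - 32*j^2*z^4 + 32*j^2*z^3 - 96*j*z^5 - 32*j*z^4 - 96*z^5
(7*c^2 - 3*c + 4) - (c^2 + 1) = 6*c^2 - 3*c + 3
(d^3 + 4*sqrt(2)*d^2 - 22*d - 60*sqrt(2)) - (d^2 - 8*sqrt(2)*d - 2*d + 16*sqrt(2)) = d^3 - d^2 + 4*sqrt(2)*d^2 - 20*d + 8*sqrt(2)*d - 76*sqrt(2)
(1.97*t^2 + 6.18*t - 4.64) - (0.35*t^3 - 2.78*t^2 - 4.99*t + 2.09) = -0.35*t^3 + 4.75*t^2 + 11.17*t - 6.73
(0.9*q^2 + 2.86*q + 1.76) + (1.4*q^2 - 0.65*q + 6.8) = 2.3*q^2 + 2.21*q + 8.56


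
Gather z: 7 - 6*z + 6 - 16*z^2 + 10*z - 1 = -16*z^2 + 4*z + 12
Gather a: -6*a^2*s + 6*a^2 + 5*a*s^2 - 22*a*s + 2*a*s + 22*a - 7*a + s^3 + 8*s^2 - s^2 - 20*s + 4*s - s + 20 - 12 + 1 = a^2*(6 - 6*s) + a*(5*s^2 - 20*s + 15) + s^3 + 7*s^2 - 17*s + 9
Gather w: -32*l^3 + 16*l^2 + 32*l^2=-32*l^3 + 48*l^2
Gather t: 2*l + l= 3*l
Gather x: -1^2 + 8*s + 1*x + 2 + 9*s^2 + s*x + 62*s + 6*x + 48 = 9*s^2 + 70*s + x*(s + 7) + 49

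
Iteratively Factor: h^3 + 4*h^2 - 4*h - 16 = (h + 2)*(h^2 + 2*h - 8) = (h - 2)*(h + 2)*(h + 4)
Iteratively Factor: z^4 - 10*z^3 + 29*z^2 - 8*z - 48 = (z - 4)*(z^3 - 6*z^2 + 5*z + 12) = (z - 4)*(z + 1)*(z^2 - 7*z + 12) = (z - 4)*(z - 3)*(z + 1)*(z - 4)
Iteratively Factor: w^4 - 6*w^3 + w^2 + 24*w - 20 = (w - 2)*(w^3 - 4*w^2 - 7*w + 10) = (w - 2)*(w - 1)*(w^2 - 3*w - 10) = (w - 2)*(w - 1)*(w + 2)*(w - 5)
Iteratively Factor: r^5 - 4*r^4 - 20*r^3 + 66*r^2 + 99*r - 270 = (r - 2)*(r^4 - 2*r^3 - 24*r^2 + 18*r + 135) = (r - 2)*(r + 3)*(r^3 - 5*r^2 - 9*r + 45) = (r - 2)*(r + 3)^2*(r^2 - 8*r + 15) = (r - 5)*(r - 2)*(r + 3)^2*(r - 3)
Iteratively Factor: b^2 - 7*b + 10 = (b - 2)*(b - 5)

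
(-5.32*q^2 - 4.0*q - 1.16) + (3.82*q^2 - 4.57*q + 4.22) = -1.5*q^2 - 8.57*q + 3.06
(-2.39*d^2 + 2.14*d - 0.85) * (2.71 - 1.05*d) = 2.5095*d^3 - 8.7239*d^2 + 6.6919*d - 2.3035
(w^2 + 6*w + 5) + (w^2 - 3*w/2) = 2*w^2 + 9*w/2 + 5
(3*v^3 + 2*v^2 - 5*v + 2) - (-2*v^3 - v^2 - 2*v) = 5*v^3 + 3*v^2 - 3*v + 2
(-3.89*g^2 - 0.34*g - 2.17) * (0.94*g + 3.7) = -3.6566*g^3 - 14.7126*g^2 - 3.2978*g - 8.029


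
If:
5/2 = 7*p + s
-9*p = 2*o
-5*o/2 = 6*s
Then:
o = -90/71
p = 20/71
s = 75/142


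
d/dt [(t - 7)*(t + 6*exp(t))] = t + (t - 7)*(6*exp(t) + 1) + 6*exp(t)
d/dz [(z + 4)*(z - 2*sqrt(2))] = 2*z - 2*sqrt(2) + 4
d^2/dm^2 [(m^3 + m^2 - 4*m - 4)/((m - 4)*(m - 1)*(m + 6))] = 4*(33*m^5 - 51*m^4 + 185*m^3 - 534*m^2 + 1308*m - 2264)/(m^9 + 3*m^8 - 75*m^7 - 83*m^6 + 2094*m^5 - 1644*m^4 - 19592*m^3 + 50400*m^2 - 44928*m + 13824)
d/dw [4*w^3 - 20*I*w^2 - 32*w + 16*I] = 12*w^2 - 40*I*w - 32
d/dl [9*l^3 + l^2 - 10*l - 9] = 27*l^2 + 2*l - 10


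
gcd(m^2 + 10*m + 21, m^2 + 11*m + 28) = m + 7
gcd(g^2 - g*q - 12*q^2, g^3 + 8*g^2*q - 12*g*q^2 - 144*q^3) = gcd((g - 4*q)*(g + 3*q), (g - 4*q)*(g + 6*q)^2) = -g + 4*q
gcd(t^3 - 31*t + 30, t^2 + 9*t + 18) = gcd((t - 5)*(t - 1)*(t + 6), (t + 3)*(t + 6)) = t + 6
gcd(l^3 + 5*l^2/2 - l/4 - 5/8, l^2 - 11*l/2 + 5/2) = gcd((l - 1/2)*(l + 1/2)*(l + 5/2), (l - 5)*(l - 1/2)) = l - 1/2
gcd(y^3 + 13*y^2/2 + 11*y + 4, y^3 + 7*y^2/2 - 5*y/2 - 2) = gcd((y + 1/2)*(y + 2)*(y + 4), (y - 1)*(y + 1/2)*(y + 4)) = y^2 + 9*y/2 + 2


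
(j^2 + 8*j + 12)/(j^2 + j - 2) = (j + 6)/(j - 1)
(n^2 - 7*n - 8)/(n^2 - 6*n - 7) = (n - 8)/(n - 7)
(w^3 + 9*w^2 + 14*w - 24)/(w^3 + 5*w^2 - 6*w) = (w + 4)/w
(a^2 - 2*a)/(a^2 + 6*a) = (a - 2)/(a + 6)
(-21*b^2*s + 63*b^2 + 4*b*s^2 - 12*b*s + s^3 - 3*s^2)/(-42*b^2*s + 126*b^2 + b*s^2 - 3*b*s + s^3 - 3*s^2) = (-3*b + s)/(-6*b + s)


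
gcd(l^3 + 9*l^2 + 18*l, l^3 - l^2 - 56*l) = l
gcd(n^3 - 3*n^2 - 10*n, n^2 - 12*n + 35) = n - 5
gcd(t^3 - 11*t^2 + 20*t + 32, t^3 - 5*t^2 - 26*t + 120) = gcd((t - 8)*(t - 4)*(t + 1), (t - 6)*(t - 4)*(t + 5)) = t - 4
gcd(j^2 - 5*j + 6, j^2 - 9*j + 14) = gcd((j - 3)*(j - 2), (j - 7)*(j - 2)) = j - 2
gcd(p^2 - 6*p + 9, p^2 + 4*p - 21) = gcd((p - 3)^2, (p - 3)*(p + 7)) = p - 3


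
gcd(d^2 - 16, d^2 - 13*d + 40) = 1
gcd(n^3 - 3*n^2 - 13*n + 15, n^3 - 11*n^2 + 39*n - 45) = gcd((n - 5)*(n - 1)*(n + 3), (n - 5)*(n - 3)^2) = n - 5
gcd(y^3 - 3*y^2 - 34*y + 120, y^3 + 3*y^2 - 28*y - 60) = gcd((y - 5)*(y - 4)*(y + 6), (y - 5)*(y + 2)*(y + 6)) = y^2 + y - 30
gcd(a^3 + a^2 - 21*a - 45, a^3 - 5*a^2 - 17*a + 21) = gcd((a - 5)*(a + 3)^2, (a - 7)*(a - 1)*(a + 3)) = a + 3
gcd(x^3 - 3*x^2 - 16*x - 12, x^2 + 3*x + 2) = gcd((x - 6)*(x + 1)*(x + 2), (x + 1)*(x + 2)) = x^2 + 3*x + 2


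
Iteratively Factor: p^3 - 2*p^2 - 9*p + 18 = (p - 3)*(p^2 + p - 6) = (p - 3)*(p + 3)*(p - 2)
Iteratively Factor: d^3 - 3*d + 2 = (d - 1)*(d^2 + d - 2) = (d - 1)^2*(d + 2)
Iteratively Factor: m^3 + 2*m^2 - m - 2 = (m - 1)*(m^2 + 3*m + 2) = (m - 1)*(m + 1)*(m + 2)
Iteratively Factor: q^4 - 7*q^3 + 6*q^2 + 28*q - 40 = (q + 2)*(q^3 - 9*q^2 + 24*q - 20) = (q - 5)*(q + 2)*(q^2 - 4*q + 4) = (q - 5)*(q - 2)*(q + 2)*(q - 2)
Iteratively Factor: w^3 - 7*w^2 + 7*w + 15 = (w - 5)*(w^2 - 2*w - 3) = (w - 5)*(w - 3)*(w + 1)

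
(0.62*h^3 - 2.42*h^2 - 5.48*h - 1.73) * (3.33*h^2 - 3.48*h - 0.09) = 2.0646*h^5 - 10.2162*h^4 - 9.8826*h^3 + 13.5273*h^2 + 6.5136*h + 0.1557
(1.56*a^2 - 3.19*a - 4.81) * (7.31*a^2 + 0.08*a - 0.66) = 11.4036*a^4 - 23.1941*a^3 - 36.4459*a^2 + 1.7206*a + 3.1746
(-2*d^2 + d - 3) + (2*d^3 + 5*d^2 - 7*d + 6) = 2*d^3 + 3*d^2 - 6*d + 3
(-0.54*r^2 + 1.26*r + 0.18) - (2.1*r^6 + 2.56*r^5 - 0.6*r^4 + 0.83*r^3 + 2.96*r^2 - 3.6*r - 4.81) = -2.1*r^6 - 2.56*r^5 + 0.6*r^4 - 0.83*r^3 - 3.5*r^2 + 4.86*r + 4.99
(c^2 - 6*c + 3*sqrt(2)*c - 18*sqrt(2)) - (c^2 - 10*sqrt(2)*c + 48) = -6*c + 13*sqrt(2)*c - 48 - 18*sqrt(2)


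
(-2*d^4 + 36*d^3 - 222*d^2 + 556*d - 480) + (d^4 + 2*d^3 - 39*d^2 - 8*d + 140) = -d^4 + 38*d^3 - 261*d^2 + 548*d - 340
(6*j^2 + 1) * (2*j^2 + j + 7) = 12*j^4 + 6*j^3 + 44*j^2 + j + 7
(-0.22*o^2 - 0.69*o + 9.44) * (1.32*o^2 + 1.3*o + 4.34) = -0.2904*o^4 - 1.1968*o^3 + 10.609*o^2 + 9.2774*o + 40.9696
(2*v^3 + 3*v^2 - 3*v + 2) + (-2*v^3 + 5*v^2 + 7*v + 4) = 8*v^2 + 4*v + 6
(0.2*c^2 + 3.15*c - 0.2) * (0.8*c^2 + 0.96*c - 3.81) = 0.16*c^4 + 2.712*c^3 + 2.102*c^2 - 12.1935*c + 0.762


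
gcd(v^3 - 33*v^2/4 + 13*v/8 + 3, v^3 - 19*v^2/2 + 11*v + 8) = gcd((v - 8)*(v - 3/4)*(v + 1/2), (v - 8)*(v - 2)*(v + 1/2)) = v^2 - 15*v/2 - 4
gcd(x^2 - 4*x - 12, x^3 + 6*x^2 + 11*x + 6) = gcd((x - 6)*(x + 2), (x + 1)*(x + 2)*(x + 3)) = x + 2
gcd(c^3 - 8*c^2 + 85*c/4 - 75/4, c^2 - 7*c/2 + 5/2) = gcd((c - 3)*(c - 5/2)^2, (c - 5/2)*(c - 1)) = c - 5/2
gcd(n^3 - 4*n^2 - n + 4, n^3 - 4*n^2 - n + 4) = n^3 - 4*n^2 - n + 4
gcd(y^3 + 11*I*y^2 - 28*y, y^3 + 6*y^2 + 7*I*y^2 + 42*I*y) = y^2 + 7*I*y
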